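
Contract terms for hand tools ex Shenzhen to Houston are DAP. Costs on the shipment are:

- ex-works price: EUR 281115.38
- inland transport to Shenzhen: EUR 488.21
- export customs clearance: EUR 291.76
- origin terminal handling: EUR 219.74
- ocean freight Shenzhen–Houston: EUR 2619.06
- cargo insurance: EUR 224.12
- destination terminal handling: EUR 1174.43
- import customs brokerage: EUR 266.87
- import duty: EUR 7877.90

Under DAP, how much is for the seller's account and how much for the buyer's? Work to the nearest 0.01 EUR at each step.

Seller: EUR 286132.70; buyer: EUR 8144.77

DAP: the seller bears all costs to the named destination except import duty and clearance.
Seller's account: goods 281115.38 + inland to port 488.21 + export clearance 291.76 + origin terminal 219.74 + freight 2619.06 + insurance 224.12 + destination terminal 1174.43 = 286132.70
Buyer's account: brokerage 266.87 + duty 7877.90 = 8144.77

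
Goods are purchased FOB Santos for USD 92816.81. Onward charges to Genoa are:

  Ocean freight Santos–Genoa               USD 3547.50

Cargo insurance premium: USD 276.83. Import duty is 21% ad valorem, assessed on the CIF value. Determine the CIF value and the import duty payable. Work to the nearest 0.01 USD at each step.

CIF = FOB price + freight + insurance
CIF = 92816.81 + 3547.50 + 276.83 = 96641.14
Import duty = 96641.14 × 21% = 20294.64

CIF value: USD 96641.14; import duty: USD 20294.64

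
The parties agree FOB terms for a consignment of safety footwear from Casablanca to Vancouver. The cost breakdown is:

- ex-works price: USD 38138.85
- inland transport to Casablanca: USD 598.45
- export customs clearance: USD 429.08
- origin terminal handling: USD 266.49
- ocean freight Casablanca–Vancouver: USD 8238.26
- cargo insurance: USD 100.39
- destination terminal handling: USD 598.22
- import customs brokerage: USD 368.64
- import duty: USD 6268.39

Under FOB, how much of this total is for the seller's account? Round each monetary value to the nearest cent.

Seller's account: USD 39432.87

FOB: the seller bears costs until goods are on board at the origin port; the buyer bears freight, insurance and all costs thereafter.
Seller's account: goods 38138.85 + inland to port 598.45 + export clearance 429.08 + origin terminal 266.49 = 39432.87
Buyer's account: freight 8238.26 + insurance 100.39 + destination terminal 598.22 + brokerage 368.64 + duty 6268.39 = 15573.90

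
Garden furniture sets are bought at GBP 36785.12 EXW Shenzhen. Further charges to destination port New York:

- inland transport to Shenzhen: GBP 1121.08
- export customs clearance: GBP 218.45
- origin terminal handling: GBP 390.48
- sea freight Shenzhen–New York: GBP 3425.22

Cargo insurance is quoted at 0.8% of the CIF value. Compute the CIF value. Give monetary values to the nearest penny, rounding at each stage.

CIF value: GBP 42278.58

Let C be the CIF value. C = EXW price + pre-shipment costs + freight + 0.8% × C
C − 0.8% × C = 36785.12 + 1121.08 + 218.45 + 390.48 + 3425.22
0.992 × C = 41940.35
C = 41940.35 / 0.992 = 42278.58
Insurance premium = 0.8% × 42278.58 = 338.23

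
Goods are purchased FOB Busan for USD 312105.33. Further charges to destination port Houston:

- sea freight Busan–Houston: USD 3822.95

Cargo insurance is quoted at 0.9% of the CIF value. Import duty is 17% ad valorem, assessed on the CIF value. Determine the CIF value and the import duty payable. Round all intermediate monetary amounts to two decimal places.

Let C be the CIF value. C = FOB price + freight + 0.9% × C
C − 0.9% × C = 312105.33 + 3822.95
0.991 × C = 315928.28
C = 315928.28 / 0.991 = 318797.46
Insurance premium = 0.9% × 318797.46 = 2869.18
Import duty = 318797.46 × 17% = 54195.57

CIF value: USD 318797.46; import duty: USD 54195.57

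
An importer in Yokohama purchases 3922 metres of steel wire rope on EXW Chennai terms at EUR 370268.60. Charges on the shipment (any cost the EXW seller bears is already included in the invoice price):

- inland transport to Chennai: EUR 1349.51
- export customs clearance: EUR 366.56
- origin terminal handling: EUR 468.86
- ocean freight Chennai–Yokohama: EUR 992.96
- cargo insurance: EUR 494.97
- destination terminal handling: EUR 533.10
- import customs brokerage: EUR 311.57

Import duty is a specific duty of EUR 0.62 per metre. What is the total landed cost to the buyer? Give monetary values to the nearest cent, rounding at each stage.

EXW: the seller makes goods available at their premises; the buyer bears all onward costs.
CIF value = EXW price + inland to port + export clearance + origin terminal + freight + insurance = 370268.60 + 1349.51 + 366.56 + 468.86 + 992.96 + 494.97 = 373941.46
Import duty = 3922 × 0.62 = 2431.64
Buyer bears: inland to port 1349.51 + export clearance 366.56 + origin terminal 468.86 + freight 992.96 + insurance 494.97 + destination terminal 533.10 + brokerage 311.57 + duty 2431.64 = 6949.17
Landed cost = invoice 370268.60 + 6949.17 = 377217.77

Total landed cost: EUR 377217.77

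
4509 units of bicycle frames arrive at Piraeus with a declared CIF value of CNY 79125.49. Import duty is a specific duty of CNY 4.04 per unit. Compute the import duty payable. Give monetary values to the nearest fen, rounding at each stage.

Import duty = 4509 × 4.04 = 18216.36

Import duty: CNY 18216.36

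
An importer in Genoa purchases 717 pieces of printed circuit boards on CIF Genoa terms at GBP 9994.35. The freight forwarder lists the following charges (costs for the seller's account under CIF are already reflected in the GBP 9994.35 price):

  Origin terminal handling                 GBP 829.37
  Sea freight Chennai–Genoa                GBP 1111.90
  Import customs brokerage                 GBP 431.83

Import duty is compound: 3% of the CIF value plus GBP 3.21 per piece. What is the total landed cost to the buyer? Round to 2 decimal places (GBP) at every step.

CIF: the seller pays costs through ocean freight and marine insurance to the destination port.
Already in the invoice (seller's account under CIF): origin terminal, freight — exclude.
The CIF price already equals the CIF value: 9994.35
Ad valorem component: 9994.35 × 3% = 299.83
Specific component: 717 × 3.21 = 2301.57
Import duty = 299.83 + 2301.57 = 2601.40
Buyer bears: brokerage 431.83 + duty 2601.40 = 3033.23
Landed cost = invoice 9994.35 + 3033.23 = 13027.58

Total landed cost: GBP 13027.58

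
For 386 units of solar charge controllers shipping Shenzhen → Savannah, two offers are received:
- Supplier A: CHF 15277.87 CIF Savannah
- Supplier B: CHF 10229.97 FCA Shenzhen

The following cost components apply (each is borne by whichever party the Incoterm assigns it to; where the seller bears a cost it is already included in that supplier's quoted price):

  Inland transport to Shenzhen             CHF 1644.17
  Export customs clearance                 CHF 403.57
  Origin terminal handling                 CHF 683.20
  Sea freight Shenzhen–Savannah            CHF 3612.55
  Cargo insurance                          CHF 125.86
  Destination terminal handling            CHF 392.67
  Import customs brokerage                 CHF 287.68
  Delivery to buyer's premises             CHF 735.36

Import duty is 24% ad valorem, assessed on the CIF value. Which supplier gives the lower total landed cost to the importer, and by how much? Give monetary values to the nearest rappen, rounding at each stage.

Supplier B is cheaper by CHF 776.60

Supplier A (CIF):
The CIF price already equals the CIF value: 15277.87
Import duty = 15277.87 × 24% = 3666.69
Buyer bears (A): 392.67 + 287.68 + 735.36 = 1415.71
Landed cost (A) = invoice 15277.87 + 1415.71 + duty 3666.69 = 20360.27
Supplier B (FCA):
CIF value = FCA price + origin terminal + freight + insurance = 10229.97 + 683.20 + 3612.55 + 125.86 = 14651.58
Import duty = 14651.58 × 24% = 3516.38
Buyer bears (B): 683.20 + 3612.55 + 125.86 + 392.67 + 287.68 + 735.36 = 5837.32
Landed cost (B) = invoice 10229.97 + 5837.32 + duty 3516.38 = 19583.67
Difference = |20360.27 − 19583.67| = 776.60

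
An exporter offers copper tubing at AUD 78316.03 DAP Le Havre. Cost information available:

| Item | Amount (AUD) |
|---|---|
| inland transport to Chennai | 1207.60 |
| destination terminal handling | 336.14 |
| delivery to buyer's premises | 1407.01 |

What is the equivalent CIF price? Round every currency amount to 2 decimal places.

Not relevant to the conversion: inland to port — on the seller under both DAP and CIF; already in the DAP price and stays in the CIF price.
From DAP to CIF, the seller no longer bears: destination terminal, delivery.
CIF price = 78316.03 − 336.14 − 1407.01 = 76572.88

CIF price: AUD 76572.88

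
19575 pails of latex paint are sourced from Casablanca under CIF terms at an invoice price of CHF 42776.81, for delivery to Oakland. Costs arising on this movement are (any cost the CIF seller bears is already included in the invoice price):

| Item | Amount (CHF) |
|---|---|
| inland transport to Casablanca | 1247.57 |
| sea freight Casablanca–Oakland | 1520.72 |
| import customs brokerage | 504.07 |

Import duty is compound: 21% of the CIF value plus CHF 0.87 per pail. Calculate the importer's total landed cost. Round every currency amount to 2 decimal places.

CIF: the seller pays costs through ocean freight and marine insurance to the destination port.
Already in the invoice (seller's account under CIF): inland to port, freight — exclude.
The CIF price already equals the CIF value: 42776.81
Ad valorem component: 42776.81 × 21% = 8983.13
Specific component: 19575 × 0.87 = 17030.25
Import duty = 8983.13 + 17030.25 = 26013.38
Buyer bears: brokerage 504.07 + duty 26013.38 = 26517.45
Landed cost = invoice 42776.81 + 26517.45 = 69294.26

Total landed cost: CHF 69294.26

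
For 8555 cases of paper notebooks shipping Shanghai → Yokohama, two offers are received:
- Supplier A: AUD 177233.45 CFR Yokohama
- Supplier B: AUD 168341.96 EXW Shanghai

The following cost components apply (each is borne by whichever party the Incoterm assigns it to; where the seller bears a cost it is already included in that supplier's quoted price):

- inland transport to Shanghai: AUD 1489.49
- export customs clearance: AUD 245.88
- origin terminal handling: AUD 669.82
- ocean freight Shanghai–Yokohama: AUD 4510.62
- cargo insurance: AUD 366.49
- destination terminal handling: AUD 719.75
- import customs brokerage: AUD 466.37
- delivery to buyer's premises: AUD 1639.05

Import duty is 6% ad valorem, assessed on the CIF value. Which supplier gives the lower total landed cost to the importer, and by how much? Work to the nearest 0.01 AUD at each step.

Supplier A (CFR):
CIF value = CFR price + insurance = 177233.45 + 366.49 = 177599.94
Import duty = 177599.94 × 6% = 10656.00
Buyer bears (A): 366.49 + 719.75 + 466.37 + 1639.05 = 3191.66
Landed cost (A) = invoice 177233.45 + 3191.66 + duty 10656.00 = 191081.11
Supplier B (EXW):
CIF value = EXW price + inland to port + export clearance + origin terminal + freight + insurance = 168341.96 + 1489.49 + 245.88 + 669.82 + 4510.62 + 366.49 = 175624.26
Import duty = 175624.26 × 6% = 10537.46
Buyer bears (B): 1489.49 + 245.88 + 669.82 + 4510.62 + 366.49 + 719.75 + 466.37 + 1639.05 = 10107.47
Landed cost (B) = invoice 168341.96 + 10107.47 + duty 10537.46 = 188986.89
Difference = |191081.11 − 188986.89| = 2094.22

Supplier B is cheaper by AUD 2094.22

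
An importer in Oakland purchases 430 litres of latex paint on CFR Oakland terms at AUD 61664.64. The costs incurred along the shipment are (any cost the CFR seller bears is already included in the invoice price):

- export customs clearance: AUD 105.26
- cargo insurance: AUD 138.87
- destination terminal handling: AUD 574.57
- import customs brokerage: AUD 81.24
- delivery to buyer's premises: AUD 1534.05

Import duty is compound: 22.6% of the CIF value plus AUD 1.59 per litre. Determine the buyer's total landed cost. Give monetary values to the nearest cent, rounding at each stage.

Total landed cost: AUD 78644.66

CFR: the seller pays costs through ocean freight to the destination port, but not insurance.
Already in the invoice (seller's account under CFR): export clearance — exclude.
CIF value = CFR price + insurance = 61664.64 + 138.87 = 61803.51
Ad valorem component: 61803.51 × 22.6% = 13967.59
Specific component: 430 × 1.59 = 683.70
Import duty = 13967.59 + 683.70 = 14651.29
Buyer bears: insurance 138.87 + destination terminal 574.57 + brokerage 81.24 + delivery 1534.05 + duty 14651.29 = 16980.02
Landed cost = invoice 61664.64 + 16980.02 = 78644.66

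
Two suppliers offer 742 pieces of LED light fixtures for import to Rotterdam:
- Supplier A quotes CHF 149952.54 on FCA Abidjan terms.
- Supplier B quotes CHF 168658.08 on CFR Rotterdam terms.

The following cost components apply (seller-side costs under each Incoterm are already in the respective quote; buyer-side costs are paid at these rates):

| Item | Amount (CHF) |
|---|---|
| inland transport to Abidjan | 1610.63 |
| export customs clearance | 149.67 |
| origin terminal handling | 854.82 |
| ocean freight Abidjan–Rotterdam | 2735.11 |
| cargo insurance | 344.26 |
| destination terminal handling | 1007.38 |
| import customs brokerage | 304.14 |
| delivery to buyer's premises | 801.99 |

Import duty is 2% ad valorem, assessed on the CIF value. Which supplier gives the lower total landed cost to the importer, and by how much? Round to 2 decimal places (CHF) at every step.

Supplier A is cheaper by CHF 15417.93

Supplier A (FCA):
CIF value = FCA price + origin terminal + freight + insurance = 149952.54 + 854.82 + 2735.11 + 344.26 = 153886.73
Import duty = 153886.73 × 2% = 3077.73
Buyer bears (A): 854.82 + 2735.11 + 344.26 + 1007.38 + 304.14 + 801.99 = 6047.70
Landed cost (A) = invoice 149952.54 + 6047.70 + duty 3077.73 = 159077.97
Supplier B (CFR):
CIF value = CFR price + insurance = 168658.08 + 344.26 = 169002.34
Import duty = 169002.34 × 2% = 3380.05
Buyer bears (B): 344.26 + 1007.38 + 304.14 + 801.99 = 2457.77
Landed cost (B) = invoice 168658.08 + 2457.77 + duty 3380.05 = 174495.90
Difference = |159077.97 − 174495.90| = 15417.93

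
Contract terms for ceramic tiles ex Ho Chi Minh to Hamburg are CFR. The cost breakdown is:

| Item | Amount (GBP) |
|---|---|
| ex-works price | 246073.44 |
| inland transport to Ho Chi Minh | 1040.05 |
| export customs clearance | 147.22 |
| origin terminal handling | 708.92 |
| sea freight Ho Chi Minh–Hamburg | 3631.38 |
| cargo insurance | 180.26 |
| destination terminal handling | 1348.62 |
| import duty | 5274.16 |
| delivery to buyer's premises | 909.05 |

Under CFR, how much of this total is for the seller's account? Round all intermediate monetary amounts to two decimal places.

CFR: the seller pays costs through ocean freight to the destination port, but not insurance.
Seller's account: goods 246073.44 + inland to port 1040.05 + export clearance 147.22 + origin terminal 708.92 + freight 3631.38 = 251601.01
Buyer's account: insurance 180.26 + destination terminal 1348.62 + duty 5274.16 + delivery 909.05 = 7712.09

Seller's account: GBP 251601.01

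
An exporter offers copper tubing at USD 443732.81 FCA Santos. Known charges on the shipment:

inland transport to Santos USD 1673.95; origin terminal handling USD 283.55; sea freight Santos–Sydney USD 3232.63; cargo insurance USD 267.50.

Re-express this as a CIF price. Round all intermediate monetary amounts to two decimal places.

CIF price: USD 447516.49

Not relevant to the conversion: inland to port — on the seller under both FCA and CIF; already in the FCA price and stays in the CIF price.
From FCA to CIF, the seller additionally bears: origin terminal, freight, insurance.
CIF price = 443732.81 + 283.55 + 3232.63 + 267.50 = 447516.49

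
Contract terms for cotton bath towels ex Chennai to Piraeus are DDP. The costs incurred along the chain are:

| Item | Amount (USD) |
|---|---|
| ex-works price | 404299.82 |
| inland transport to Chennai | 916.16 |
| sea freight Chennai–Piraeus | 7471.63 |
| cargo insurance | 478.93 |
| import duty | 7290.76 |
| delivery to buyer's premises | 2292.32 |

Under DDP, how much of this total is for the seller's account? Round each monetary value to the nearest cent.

Seller's account: USD 422749.62

DDP: the seller bears all costs including import duty.
Seller's account: goods 404299.82 + inland to port 916.16 + freight 7471.63 + insurance 478.93 + duty 7290.76 + delivery 2292.32 = 422749.62
Buyer's account: 0.00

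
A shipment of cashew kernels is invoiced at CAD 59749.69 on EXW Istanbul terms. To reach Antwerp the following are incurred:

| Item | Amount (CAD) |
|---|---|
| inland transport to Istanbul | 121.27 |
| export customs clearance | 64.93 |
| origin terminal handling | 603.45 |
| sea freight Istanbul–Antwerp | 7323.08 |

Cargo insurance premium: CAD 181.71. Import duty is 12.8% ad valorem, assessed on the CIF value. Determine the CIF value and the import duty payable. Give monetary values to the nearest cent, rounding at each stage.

CIF value: CAD 68044.13; import duty: CAD 8709.65

CIF = EXW price + pre-shipment costs + freight + insurance
CIF = 59749.69 + 121.27 + 64.93 + 603.45 + 7323.08 + 181.71 = 68044.13
Import duty = 68044.13 × 12.8% = 8709.65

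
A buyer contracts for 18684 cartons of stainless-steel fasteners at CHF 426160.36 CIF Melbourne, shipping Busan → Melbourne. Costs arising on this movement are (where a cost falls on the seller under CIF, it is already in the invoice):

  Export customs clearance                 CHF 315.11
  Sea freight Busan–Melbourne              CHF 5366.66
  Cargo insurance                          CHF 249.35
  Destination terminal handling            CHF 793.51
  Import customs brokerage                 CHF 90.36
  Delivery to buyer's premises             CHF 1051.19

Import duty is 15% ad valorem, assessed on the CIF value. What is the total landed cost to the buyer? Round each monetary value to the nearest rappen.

CIF: the seller pays costs through ocean freight and marine insurance to the destination port.
Already in the invoice (seller's account under CIF): export clearance, freight, insurance — exclude.
The CIF price already equals the CIF value: 426160.36
Import duty = 426160.36 × 15% = 63924.05
Buyer bears: destination terminal 793.51 + brokerage 90.36 + delivery 1051.19 + duty 63924.05 = 65859.11
Landed cost = invoice 426160.36 + 65859.11 = 492019.47

Total landed cost: CHF 492019.47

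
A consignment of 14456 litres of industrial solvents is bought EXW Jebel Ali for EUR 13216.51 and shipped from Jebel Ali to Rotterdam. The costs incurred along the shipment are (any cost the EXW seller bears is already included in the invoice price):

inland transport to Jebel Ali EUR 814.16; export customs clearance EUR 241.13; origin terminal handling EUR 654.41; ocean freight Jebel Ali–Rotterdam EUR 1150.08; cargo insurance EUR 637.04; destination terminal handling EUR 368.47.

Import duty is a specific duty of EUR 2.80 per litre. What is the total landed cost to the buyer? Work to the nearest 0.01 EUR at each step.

EXW: the seller makes goods available at their premises; the buyer bears all onward costs.
CIF value = EXW price + inland to port + export clearance + origin terminal + freight + insurance = 13216.51 + 814.16 + 241.13 + 654.41 + 1150.08 + 637.04 = 16713.33
Import duty = 14456 × 2.80 = 40476.80
Buyer bears: inland to port 814.16 + export clearance 241.13 + origin terminal 654.41 + freight 1150.08 + insurance 637.04 + destination terminal 368.47 + duty 40476.80 = 44342.09
Landed cost = invoice 13216.51 + 44342.09 = 57558.60

Total landed cost: EUR 57558.60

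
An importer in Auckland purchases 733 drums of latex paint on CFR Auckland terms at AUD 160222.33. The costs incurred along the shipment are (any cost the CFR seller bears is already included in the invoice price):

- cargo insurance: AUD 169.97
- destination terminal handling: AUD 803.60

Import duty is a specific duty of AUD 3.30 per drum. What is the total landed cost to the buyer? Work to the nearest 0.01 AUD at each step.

CFR: the seller pays costs through ocean freight to the destination port, but not insurance.
CIF value = CFR price + insurance = 160222.33 + 169.97 = 160392.30
Import duty = 733 × 3.30 = 2418.90
Buyer bears: insurance 169.97 + destination terminal 803.60 + duty 2418.90 = 3392.47
Landed cost = invoice 160222.33 + 3392.47 = 163614.80

Total landed cost: AUD 163614.80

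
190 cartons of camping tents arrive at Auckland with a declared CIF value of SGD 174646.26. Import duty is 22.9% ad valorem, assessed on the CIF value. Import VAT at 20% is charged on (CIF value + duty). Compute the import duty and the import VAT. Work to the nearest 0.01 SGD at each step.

Import duty = 174646.26 × 22.9% = 39993.99
VAT base = CIF + duty = 174646.26 + 39993.99 = 214640.25
Import VAT = 214640.25 × 20% = 42928.05

Import duty: SGD 39993.99; import VAT: SGD 42928.05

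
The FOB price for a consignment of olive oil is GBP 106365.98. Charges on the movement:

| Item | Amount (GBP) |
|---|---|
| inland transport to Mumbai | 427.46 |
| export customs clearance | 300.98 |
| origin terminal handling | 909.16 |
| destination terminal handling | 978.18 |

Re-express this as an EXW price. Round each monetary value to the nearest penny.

EXW price: GBP 104728.38

Not relevant to the conversion: destination terminal — on the buyer under both terms; not part of either seller's price.
From FOB to EXW, the seller no longer bears: inland to port, export clearance, origin terminal.
EXW price = 106365.98 − 427.46 − 300.98 − 909.16 = 104728.38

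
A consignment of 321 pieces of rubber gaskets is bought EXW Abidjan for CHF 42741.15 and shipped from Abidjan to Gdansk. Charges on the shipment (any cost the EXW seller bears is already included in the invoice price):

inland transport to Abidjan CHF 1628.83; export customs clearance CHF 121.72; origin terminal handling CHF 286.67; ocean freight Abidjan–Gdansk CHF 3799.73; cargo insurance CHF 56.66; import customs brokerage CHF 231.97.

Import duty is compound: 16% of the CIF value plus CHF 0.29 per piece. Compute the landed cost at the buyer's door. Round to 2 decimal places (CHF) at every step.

EXW: the seller makes goods available at their premises; the buyer bears all onward costs.
CIF value = EXW price + inland to port + export clearance + origin terminal + freight + insurance = 42741.15 + 1628.83 + 121.72 + 286.67 + 3799.73 + 56.66 = 48634.76
Ad valorem component: 48634.76 × 16% = 7781.56
Specific component: 321 × 0.29 = 93.09
Import duty = 7781.56 + 93.09 = 7874.65
Buyer bears: inland to port 1628.83 + export clearance 121.72 + origin terminal 286.67 + freight 3799.73 + insurance 56.66 + brokerage 231.97 + duty 7874.65 = 14000.23
Landed cost = invoice 42741.15 + 14000.23 = 56741.38

Total landed cost: CHF 56741.38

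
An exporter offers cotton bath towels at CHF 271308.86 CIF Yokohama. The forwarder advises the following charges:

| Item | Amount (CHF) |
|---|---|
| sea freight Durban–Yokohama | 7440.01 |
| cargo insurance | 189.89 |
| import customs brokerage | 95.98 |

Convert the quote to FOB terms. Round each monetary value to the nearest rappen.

Not relevant to the conversion: brokerage — on the buyer under both terms; not part of either seller's price.
From CIF to FOB, the seller no longer bears: freight, insurance.
FOB price = 271308.86 − 7440.01 − 189.89 = 263678.96

FOB price: CHF 263678.96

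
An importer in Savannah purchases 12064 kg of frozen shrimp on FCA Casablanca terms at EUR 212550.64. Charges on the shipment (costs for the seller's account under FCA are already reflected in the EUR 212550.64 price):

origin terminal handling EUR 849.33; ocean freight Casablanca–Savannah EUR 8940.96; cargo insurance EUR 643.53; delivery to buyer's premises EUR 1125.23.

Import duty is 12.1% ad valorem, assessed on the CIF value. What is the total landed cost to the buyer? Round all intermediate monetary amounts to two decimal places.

Total landed cost: EUR 251090.81

FCA: the seller delivers export-cleared goods to the carrier; the buyer bears costs from that point.
CIF value = FCA price + origin terminal + freight + insurance = 212550.64 + 849.33 + 8940.96 + 643.53 = 222984.46
Import duty = 222984.46 × 12.1% = 26981.12
Buyer bears: origin terminal 849.33 + freight 8940.96 + insurance 643.53 + delivery 1125.23 + duty 26981.12 = 38540.17
Landed cost = invoice 212550.64 + 38540.17 = 251090.81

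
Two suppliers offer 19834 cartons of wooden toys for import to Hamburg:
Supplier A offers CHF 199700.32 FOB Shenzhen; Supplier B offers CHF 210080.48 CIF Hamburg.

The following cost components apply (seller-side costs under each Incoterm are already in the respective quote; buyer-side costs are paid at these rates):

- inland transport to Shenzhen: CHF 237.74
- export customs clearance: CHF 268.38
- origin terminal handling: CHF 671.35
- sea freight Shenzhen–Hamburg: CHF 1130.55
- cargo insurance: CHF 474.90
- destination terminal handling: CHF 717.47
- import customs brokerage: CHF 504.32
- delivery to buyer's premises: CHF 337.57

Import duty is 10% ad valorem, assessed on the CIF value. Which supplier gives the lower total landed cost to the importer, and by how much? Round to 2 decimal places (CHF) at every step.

Supplier A (FOB):
CIF value = FOB price + freight + insurance = 199700.32 + 1130.55 + 474.90 = 201305.77
Import duty = 201305.77 × 10% = 20130.58
Buyer bears (A): 1130.55 + 474.90 + 717.47 + 504.32 + 337.57 = 3164.81
Landed cost (A) = invoice 199700.32 + 3164.81 + duty 20130.58 = 222995.71
Supplier B (CIF):
The CIF price already equals the CIF value: 210080.48
Import duty = 210080.48 × 10% = 21008.05
Buyer bears (B): 717.47 + 504.32 + 337.57 = 1559.36
Landed cost (B) = invoice 210080.48 + 1559.36 + duty 21008.05 = 232647.89
Difference = |222995.71 − 232647.89| = 9652.18

Supplier A is cheaper by CHF 9652.18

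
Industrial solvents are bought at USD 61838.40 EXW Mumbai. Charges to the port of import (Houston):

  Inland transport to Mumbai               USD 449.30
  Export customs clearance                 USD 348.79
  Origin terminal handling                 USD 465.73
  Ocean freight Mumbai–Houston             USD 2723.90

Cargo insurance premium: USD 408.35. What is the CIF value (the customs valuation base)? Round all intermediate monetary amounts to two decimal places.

CIF value: USD 66234.47

CIF = EXW price + pre-shipment costs + freight + insurance
CIF = 61838.40 + 449.30 + 348.79 + 465.73 + 2723.90 + 408.35 = 66234.47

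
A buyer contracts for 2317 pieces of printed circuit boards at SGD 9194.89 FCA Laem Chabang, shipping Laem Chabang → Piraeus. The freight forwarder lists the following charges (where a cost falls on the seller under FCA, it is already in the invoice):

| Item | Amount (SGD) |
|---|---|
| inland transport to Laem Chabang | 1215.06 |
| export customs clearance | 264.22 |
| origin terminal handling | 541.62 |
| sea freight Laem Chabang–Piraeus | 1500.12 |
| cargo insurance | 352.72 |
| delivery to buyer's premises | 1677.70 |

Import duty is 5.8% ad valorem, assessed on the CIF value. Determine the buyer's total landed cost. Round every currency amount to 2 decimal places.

Total landed cost: SGD 13939.23

FCA: the seller delivers export-cleared goods to the carrier; the buyer bears costs from that point.
Already in the invoice (seller's account under FCA): inland to port, export clearance — exclude.
CIF value = FCA price + origin terminal + freight + insurance = 9194.89 + 541.62 + 1500.12 + 352.72 = 11589.35
Import duty = 11589.35 × 5.8% = 672.18
Buyer bears: origin terminal 541.62 + freight 1500.12 + insurance 352.72 + delivery 1677.70 + duty 672.18 = 4744.34
Landed cost = invoice 9194.89 + 4744.34 = 13939.23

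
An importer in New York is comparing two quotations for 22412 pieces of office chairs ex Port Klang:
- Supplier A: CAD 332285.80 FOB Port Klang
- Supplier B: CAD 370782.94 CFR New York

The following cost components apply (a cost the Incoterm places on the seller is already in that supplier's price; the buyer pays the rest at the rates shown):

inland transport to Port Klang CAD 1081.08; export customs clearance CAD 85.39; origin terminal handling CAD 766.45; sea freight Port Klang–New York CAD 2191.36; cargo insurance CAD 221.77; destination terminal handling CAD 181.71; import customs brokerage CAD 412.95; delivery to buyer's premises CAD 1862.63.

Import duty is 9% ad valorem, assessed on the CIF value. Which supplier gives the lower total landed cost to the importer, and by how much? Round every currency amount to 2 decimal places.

Supplier A (FOB):
CIF value = FOB price + freight + insurance = 332285.80 + 2191.36 + 221.77 = 334698.93
Import duty = 334698.93 × 9% = 30122.90
Buyer bears (A): 2191.36 + 221.77 + 181.71 + 412.95 + 1862.63 = 4870.42
Landed cost (A) = invoice 332285.80 + 4870.42 + duty 30122.90 = 367279.12
Supplier B (CFR):
CIF value = CFR price + insurance = 370782.94 + 221.77 = 371004.71
Import duty = 371004.71 × 9% = 33390.42
Buyer bears (B): 221.77 + 181.71 + 412.95 + 1862.63 = 2679.06
Landed cost (B) = invoice 370782.94 + 2679.06 + duty 33390.42 = 406852.42
Difference = |367279.12 − 406852.42| = 39573.30

Supplier A is cheaper by CAD 39573.30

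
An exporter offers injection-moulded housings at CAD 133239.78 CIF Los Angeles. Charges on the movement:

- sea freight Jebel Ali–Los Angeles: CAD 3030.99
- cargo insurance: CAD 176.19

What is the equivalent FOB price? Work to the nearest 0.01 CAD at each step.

From CIF to FOB, the seller no longer bears: freight, insurance.
FOB price = 133239.78 − 3030.99 − 176.19 = 130032.60

FOB price: CAD 130032.60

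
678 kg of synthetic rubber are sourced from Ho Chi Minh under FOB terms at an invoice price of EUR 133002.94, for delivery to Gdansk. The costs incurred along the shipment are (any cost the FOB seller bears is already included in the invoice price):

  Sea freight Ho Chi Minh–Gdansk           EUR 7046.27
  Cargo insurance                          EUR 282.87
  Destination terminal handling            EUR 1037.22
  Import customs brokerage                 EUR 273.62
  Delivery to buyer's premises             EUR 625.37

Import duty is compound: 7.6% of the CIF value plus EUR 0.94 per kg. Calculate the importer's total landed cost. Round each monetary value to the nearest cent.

FOB: the seller bears costs until goods are on board at the origin port; the buyer bears freight, insurance and all costs thereafter.
CIF value = FOB price + freight + insurance = 133002.94 + 7046.27 + 282.87 = 140332.08
Ad valorem component: 140332.08 × 7.6% = 10665.24
Specific component: 678 × 0.94 = 637.32
Import duty = 10665.24 + 637.32 = 11302.56
Buyer bears: freight 7046.27 + insurance 282.87 + destination terminal 1037.22 + brokerage 273.62 + delivery 625.37 + duty 11302.56 = 20567.91
Landed cost = invoice 133002.94 + 20567.91 = 153570.85

Total landed cost: EUR 153570.85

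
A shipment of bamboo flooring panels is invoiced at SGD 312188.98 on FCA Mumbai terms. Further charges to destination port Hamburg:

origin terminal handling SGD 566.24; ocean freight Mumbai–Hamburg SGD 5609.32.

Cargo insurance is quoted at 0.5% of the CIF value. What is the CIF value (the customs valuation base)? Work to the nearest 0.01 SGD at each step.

Let C be the CIF value. C = FCA price + pre-shipment costs + freight + 0.5% × C
C − 0.5% × C = 312188.98 + 566.24 + 5609.32
0.995 × C = 318364.54
C = 318364.54 / 0.995 = 319964.36
Insurance premium = 0.5% × 319964.36 = 1599.82

CIF value: SGD 319964.36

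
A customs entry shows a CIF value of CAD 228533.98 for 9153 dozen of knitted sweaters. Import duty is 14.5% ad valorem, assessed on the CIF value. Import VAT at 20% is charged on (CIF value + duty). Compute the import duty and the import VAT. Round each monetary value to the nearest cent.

Import duty: CAD 33137.43; import VAT: CAD 52334.28

Import duty = 228533.98 × 14.5% = 33137.43
VAT base = CIF + duty = 228533.98 + 33137.43 = 261671.41
Import VAT = 261671.41 × 20% = 52334.28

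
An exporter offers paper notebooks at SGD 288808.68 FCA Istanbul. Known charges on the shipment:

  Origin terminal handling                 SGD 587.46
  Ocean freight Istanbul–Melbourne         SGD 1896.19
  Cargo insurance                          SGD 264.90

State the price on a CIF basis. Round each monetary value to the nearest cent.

From FCA to CIF, the seller additionally bears: origin terminal, freight, insurance.
CIF price = 288808.68 + 587.46 + 1896.19 + 264.90 = 291557.23

CIF price: SGD 291557.23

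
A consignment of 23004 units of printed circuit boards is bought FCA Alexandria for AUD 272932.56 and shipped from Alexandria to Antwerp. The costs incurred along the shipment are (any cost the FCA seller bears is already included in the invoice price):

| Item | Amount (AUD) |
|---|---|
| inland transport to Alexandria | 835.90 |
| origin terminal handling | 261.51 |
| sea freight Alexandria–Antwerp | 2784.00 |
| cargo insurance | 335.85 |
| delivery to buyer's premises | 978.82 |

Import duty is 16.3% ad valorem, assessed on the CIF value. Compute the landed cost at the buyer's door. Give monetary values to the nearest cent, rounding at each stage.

Total landed cost: AUD 322331.91

FCA: the seller delivers export-cleared goods to the carrier; the buyer bears costs from that point.
Already in the invoice (seller's account under FCA): inland to port — exclude.
CIF value = FCA price + origin terminal + freight + insurance = 272932.56 + 261.51 + 2784.00 + 335.85 = 276313.92
Import duty = 276313.92 × 16.3% = 45039.17
Buyer bears: origin terminal 261.51 + freight 2784.00 + insurance 335.85 + delivery 978.82 + duty 45039.17 = 49399.35
Landed cost = invoice 272932.56 + 49399.35 = 322331.91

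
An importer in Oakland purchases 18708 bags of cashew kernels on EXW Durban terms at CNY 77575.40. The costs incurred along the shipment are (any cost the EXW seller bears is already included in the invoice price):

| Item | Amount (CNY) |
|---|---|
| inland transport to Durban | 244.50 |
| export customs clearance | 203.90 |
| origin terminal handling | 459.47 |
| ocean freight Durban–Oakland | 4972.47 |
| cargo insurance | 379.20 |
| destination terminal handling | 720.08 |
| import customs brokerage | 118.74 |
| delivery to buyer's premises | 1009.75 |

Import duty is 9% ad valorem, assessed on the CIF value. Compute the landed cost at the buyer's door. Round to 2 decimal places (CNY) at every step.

EXW: the seller makes goods available at their premises; the buyer bears all onward costs.
CIF value = EXW price + inland to port + export clearance + origin terminal + freight + insurance = 77575.40 + 244.50 + 203.90 + 459.47 + 4972.47 + 379.20 = 83834.94
Import duty = 83834.94 × 9% = 7545.14
Buyer bears: inland to port 244.50 + export clearance 203.90 + origin terminal 459.47 + freight 4972.47 + insurance 379.20 + destination terminal 720.08 + brokerage 118.74 + delivery 1009.75 + duty 7545.14 = 15653.25
Landed cost = invoice 77575.40 + 15653.25 = 93228.65

Total landed cost: CNY 93228.65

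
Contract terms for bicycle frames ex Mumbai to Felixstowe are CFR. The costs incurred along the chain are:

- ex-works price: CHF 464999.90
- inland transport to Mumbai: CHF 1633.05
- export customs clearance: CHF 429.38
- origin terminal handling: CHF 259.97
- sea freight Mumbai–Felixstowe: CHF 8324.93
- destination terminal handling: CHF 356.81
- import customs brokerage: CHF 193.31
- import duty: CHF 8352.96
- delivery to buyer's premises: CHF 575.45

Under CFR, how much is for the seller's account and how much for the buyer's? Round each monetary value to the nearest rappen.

CFR: the seller pays costs through ocean freight to the destination port, but not insurance.
Seller's account: goods 464999.90 + inland to port 1633.05 + export clearance 429.38 + origin terminal 259.97 + freight 8324.93 = 475647.23
Buyer's account: destination terminal 356.81 + brokerage 193.31 + duty 8352.96 + delivery 575.45 = 9478.53

Seller: CHF 475647.23; buyer: CHF 9478.53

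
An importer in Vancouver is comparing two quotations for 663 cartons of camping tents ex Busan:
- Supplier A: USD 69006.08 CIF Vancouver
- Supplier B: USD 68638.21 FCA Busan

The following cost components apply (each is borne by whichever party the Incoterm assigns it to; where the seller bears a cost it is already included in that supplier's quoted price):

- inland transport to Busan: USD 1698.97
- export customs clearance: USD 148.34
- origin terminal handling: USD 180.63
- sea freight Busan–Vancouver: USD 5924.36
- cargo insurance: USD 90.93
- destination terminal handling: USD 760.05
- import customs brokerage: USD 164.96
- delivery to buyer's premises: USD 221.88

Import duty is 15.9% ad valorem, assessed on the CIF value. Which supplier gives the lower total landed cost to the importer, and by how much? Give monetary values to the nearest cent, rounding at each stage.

Supplier A is cheaper by USD 6754.71

Supplier A (CIF):
The CIF price already equals the CIF value: 69006.08
Import duty = 69006.08 × 15.9% = 10971.97
Buyer bears (A): 760.05 + 164.96 + 221.88 = 1146.89
Landed cost (A) = invoice 69006.08 + 1146.89 + duty 10971.97 = 81124.94
Supplier B (FCA):
CIF value = FCA price + origin terminal + freight + insurance = 68638.21 + 180.63 + 5924.36 + 90.93 = 74834.13
Import duty = 74834.13 × 15.9% = 11898.63
Buyer bears (B): 180.63 + 5924.36 + 90.93 + 760.05 + 164.96 + 221.88 = 7342.81
Landed cost (B) = invoice 68638.21 + 7342.81 + duty 11898.63 = 87879.65
Difference = |81124.94 − 87879.65| = 6754.71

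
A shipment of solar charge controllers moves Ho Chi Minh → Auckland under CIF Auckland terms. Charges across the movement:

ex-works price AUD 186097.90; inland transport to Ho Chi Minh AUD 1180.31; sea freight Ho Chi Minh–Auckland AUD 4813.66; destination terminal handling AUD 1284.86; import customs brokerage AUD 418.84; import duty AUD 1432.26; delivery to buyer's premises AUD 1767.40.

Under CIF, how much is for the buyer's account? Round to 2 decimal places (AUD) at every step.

CIF: the seller pays costs through ocean freight and marine insurance to the destination port.
Seller's account: goods 186097.90 + inland to port 1180.31 + freight 4813.66 = 192091.87
Buyer's account: destination terminal 1284.86 + brokerage 418.84 + duty 1432.26 + delivery 1767.40 = 4903.36

Buyer's account: AUD 4903.36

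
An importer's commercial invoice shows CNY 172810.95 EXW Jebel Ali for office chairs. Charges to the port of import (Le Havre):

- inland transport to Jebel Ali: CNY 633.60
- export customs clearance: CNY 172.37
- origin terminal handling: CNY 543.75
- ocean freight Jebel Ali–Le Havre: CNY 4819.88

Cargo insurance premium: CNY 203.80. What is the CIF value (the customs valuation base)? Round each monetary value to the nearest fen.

CIF value: CNY 179184.35

CIF = EXW price + pre-shipment costs + freight + insurance
CIF = 172810.95 + 633.60 + 172.37 + 543.75 + 4819.88 + 203.80 = 179184.35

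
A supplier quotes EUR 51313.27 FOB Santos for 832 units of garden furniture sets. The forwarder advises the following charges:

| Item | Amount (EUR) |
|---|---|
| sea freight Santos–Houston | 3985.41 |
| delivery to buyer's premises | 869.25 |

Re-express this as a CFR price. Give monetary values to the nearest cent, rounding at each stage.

CFR price: EUR 55298.68

Not relevant to the conversion: delivery — on the buyer under both terms; not part of either seller's price.
From FOB to CFR, the seller additionally bears: freight.
CFR price = 51313.27 + 3985.41 = 55298.68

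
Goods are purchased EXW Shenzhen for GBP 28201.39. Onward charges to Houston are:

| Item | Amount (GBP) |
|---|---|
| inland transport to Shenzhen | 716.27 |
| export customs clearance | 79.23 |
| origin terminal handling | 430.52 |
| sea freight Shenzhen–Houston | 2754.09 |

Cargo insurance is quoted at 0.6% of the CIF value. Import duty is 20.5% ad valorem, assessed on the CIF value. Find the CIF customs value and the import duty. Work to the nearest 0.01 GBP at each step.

CIF value: GBP 32375.75; import duty: GBP 6637.03

Let C be the CIF value. C = EXW price + pre-shipment costs + freight + 0.6% × C
C − 0.6% × C = 28201.39 + 716.27 + 79.23 + 430.52 + 2754.09
0.994 × C = 32181.50
C = 32181.50 / 0.994 = 32375.75
Insurance premium = 0.6% × 32375.75 = 194.25
Import duty = 32375.75 × 20.5% = 6637.03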